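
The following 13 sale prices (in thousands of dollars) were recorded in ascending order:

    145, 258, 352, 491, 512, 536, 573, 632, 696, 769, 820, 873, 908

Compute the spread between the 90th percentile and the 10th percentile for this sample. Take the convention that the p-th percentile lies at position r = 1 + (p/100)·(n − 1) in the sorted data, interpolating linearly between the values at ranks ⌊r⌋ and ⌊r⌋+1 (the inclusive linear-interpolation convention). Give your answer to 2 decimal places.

585.60

n = 13.
P10: r = 2.2; ranks 2–3 are 258, 352; interpolating gives 276.8.
P90: r = 11.8; ranks 11–12 are 820, 873; interpolating gives 862.4.
Difference: 862.4 − 276.8 = 585.6.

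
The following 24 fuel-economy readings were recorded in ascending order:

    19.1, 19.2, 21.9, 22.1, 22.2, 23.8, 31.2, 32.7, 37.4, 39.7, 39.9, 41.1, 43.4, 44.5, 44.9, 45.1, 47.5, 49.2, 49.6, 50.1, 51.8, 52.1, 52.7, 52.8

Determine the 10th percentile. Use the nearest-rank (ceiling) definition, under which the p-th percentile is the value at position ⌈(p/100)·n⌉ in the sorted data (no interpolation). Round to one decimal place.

21.9

n = 24.
Position = ⌈10/100 · 24⌉ = ⌈2.4⌉ = 3.
The value at rank 3 is 21.9.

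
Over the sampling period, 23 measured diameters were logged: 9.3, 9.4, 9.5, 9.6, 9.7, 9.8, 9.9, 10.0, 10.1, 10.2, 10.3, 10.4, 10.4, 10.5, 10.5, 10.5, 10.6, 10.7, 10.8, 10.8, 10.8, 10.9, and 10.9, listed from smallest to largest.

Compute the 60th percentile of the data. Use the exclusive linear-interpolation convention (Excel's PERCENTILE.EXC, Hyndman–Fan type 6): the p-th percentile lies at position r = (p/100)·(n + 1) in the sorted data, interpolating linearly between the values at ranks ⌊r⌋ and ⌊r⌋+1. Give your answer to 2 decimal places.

10.50

n = 23.
r = (60/100)·(23 + 1) = 14.4.
Rank 14 is 10.5 and rank 15 is 10.5.
Interpolate: 10.5 + 0.4·(10.5 − 10.5) = 10.5 + 0.4·0 = 10.5.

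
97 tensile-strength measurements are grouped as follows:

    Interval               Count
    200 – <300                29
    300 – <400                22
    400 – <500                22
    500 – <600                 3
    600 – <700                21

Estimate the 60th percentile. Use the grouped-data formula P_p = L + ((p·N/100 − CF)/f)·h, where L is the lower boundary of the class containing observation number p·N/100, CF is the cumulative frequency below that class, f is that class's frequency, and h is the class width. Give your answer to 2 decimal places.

432.73

N = 97; target position k = 60/100 · 97 = 58.2.
Cumulative frequencies: 29, 51, 73, 76, 97.
Observation 58.2 falls in the class 400 – <500.
L = 400, CF = 51, f = 22, h = 100.
P60 = 400 + ((58.2 − 51)/22)·100 = 400 + 32.7273 = 432.727.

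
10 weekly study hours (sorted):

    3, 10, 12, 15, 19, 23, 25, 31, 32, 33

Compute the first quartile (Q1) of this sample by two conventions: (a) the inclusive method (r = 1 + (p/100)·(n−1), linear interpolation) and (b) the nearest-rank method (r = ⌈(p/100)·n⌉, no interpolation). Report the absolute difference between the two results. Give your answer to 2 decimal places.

0.75

n = 10.
(a) r = 3.25; between ranks 3 (12) and 4 (15): 12.75.
(b) the nearest-rank method: rank 3 → 12.
|12.75 − 12| = 0.75.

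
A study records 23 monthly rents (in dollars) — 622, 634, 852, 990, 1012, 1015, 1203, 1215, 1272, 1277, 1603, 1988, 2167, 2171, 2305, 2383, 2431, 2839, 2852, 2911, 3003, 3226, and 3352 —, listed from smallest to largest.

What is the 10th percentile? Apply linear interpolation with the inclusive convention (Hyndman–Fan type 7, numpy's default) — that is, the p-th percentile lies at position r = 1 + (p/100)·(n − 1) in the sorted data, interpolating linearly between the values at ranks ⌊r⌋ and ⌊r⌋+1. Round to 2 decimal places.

879.60

n = 23.
r = 1 + (10/100)·(23 − 1) = 1 + 2.2 = 3.2.
Rank 3 is 852 and rank 4 is 990.
Interpolate: 852 + 0.2·(990 − 852) = 852 + 0.2·138 = 879.6.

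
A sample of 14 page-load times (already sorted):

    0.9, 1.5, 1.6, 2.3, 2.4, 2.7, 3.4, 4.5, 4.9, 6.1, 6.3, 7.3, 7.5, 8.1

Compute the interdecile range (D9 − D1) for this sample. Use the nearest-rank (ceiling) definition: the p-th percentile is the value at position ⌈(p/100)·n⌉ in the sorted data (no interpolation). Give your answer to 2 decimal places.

n = 14.
P10: rank ⌈10/100·14⌉ = 2 → 1.5.
P90: rank ⌈90/100·14⌉ = 13 → 7.5.
Difference: 7.5 − 1.5 = 6.

6.00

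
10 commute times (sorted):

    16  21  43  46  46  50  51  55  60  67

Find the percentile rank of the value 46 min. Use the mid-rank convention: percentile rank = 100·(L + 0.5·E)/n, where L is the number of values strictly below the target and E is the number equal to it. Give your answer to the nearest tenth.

Count below 46: L = 3; count equal: E = 2; n = 10.
Percentile rank = 100·(3 + 0.5·2)/10 = 100·4/10 = 40.

40.0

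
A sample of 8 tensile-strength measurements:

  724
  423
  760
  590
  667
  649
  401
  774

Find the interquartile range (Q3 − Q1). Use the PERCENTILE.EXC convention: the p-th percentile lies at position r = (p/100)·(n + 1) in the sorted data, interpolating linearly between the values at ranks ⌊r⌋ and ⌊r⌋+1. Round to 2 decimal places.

Sorted: 401, 423, 590, 649, 667, 724, 760, 774.
n = 8.
P25: r = 2.25; ranks 2–3 are 423, 590; interpolating gives 464.75.
P75: r = 6.75; ranks 6–7 are 724, 760; interpolating gives 751.
Difference: 751 − 464.75 = 286.25.

286.25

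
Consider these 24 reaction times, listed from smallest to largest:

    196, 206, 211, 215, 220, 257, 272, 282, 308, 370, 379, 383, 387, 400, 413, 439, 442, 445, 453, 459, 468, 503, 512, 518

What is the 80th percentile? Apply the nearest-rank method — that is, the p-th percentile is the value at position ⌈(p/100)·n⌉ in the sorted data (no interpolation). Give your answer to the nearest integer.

n = 24.
Position = ⌈80/100 · 24⌉ = ⌈19.2⌉ = 20.
The value at rank 20 is 459.

459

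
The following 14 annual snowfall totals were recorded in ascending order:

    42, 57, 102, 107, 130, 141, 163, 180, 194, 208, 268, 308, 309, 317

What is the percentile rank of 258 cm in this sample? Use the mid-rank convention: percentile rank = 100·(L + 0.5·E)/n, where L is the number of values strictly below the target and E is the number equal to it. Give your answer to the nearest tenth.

Count below 258: L = 10; count equal: E = 0; n = 14.
Percentile rank = 100·(10 + 0.5·0)/14 = 100·10/14 = 71.43.

71.4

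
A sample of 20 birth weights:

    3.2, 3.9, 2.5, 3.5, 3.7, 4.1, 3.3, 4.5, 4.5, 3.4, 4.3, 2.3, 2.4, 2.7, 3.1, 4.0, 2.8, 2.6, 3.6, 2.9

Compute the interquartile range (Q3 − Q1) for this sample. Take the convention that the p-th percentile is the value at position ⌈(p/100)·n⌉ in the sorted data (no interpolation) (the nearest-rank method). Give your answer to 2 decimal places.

1.20

Sorted: 2.3, 2.4, 2.5, 2.6, 2.7, 2.8, 2.9, 3.1, 3.2, 3.3, 3.4, 3.5, 3.6, 3.7, 3.9, 4.0, 4.1, 4.3, 4.5, 4.5.
n = 20.
P25: rank ⌈25/100·20⌉ = 5 → 2.7.
P75: rank ⌈75/100·20⌉ = 15 → 3.9.
Difference: 3.9 − 2.7 = 1.2.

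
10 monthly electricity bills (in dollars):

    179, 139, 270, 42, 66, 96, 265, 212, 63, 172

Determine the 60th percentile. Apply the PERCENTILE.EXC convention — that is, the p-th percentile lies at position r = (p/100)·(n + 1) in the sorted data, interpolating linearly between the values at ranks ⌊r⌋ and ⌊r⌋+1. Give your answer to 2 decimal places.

Sorted: 42, 63, 66, 96, 139, 172, 179, 212, 265, 270.
n = 10.
r = (60/100)·(10 + 1) = 6.6.
Rank 6 is 172 and rank 7 is 179.
Interpolate: 172 + 0.6·(179 − 172) = 172 + 0.6·7 = 176.2.

176.20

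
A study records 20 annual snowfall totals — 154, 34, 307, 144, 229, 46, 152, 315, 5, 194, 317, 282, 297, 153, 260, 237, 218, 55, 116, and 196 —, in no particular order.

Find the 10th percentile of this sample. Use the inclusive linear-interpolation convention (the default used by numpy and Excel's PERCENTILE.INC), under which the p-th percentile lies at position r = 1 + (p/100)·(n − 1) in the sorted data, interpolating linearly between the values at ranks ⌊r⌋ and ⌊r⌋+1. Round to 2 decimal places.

Sorted: 5, 34, 46, 55, 116, 144, 152, 153, 154, 194, 196, 218, 229, 237, 260, 282, 297, 307, 315, 317.
n = 20.
r = 1 + (10/100)·(20 − 1) = 1 + 1.9 = 2.9.
Rank 2 is 34 and rank 3 is 46.
Interpolate: 34 + 0.9·(46 − 34) = 34 + 0.9·12 = 44.8.

44.80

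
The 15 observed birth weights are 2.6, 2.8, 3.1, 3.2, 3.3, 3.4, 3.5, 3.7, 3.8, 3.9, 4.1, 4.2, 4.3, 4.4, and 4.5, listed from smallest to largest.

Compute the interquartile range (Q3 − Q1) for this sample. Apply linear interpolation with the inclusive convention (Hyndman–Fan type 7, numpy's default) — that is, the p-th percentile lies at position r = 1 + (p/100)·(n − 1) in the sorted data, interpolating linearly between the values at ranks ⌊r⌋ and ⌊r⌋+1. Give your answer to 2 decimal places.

0.90

n = 15.
P25: r = 4.5; ranks 4–5 are 3.2, 3.3; interpolating gives 3.25.
P75: r = 11.5; ranks 11–12 are 4.1, 4.2; interpolating gives 4.15.
Difference: 4.15 − 3.25 = 0.9.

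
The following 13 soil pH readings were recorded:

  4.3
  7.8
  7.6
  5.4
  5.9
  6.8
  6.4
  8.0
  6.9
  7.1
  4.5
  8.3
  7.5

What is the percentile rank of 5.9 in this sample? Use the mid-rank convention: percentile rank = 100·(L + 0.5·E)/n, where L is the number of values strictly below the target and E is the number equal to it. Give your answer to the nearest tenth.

Sorted: 4.3, 4.5, 5.4, 5.9, 6.4, 6.8, 6.9, 7.1, 7.5, 7.6, 7.8, 8.0, 8.3.
Count below 5.9: L = 3; count equal: E = 1; n = 13.
Percentile rank = 100·(3 + 0.5·1)/13 = 100·3.5/13 = 26.92.

26.9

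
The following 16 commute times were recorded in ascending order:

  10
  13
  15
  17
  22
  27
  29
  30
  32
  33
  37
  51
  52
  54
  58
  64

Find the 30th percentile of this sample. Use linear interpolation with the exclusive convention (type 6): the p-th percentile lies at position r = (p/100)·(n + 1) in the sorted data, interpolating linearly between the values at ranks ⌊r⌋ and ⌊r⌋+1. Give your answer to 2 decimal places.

n = 16.
r = (30/100)·(16 + 1) = 5.1.
Rank 5 is 22 and rank 6 is 27.
Interpolate: 22 + 0.1·(27 − 22) = 22 + 0.1·5 = 22.5.

22.50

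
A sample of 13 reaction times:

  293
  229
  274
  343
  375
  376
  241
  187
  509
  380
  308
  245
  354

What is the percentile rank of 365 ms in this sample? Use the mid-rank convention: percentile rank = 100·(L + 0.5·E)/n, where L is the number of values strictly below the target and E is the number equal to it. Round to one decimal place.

Sorted: 187, 229, 241, 245, 274, 293, 308, 343, 354, 375, 376, 380, 509.
Count below 365: L = 9; count equal: E = 0; n = 13.
Percentile rank = 100·(9 + 0.5·0)/13 = 100·9/13 = 69.23.

69.2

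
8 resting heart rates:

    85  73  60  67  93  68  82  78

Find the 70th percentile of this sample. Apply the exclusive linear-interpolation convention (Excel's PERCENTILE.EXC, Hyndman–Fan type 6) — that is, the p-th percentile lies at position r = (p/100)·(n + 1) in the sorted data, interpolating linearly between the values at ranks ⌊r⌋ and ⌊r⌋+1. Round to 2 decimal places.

Sorted: 60, 67, 68, 73, 78, 82, 85, 93.
n = 8.
r = (70/100)·(8 + 1) = 6.3.
Rank 6 is 82 and rank 7 is 85.
Interpolate: 82 + 0.3·(85 − 82) = 82 + 0.3·3 = 82.9.

82.90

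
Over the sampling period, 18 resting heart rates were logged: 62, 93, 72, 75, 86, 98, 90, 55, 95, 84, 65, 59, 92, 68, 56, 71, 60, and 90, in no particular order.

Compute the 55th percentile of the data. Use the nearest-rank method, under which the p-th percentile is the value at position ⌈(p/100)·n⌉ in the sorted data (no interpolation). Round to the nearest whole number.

75

Sorted: 55, 56, 59, 60, 62, 65, 68, 71, 72, 75, 84, 86, 90, 90, 92, 93, 95, 98.
n = 18.
Position = ⌈55/100 · 18⌉ = ⌈9.9⌉ = 10.
The value at rank 10 is 75.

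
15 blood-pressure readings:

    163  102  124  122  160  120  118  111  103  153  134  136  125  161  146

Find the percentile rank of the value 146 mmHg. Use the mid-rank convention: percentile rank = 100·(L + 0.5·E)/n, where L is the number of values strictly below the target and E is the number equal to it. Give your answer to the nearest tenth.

70.0

Sorted: 102, 103, 111, 118, 120, 122, 124, 125, 134, 136, 146, 153, 160, 161, 163.
Count below 146: L = 10; count equal: E = 1; n = 15.
Percentile rank = 100·(10 + 0.5·1)/15 = 100·10.5/15 = 70.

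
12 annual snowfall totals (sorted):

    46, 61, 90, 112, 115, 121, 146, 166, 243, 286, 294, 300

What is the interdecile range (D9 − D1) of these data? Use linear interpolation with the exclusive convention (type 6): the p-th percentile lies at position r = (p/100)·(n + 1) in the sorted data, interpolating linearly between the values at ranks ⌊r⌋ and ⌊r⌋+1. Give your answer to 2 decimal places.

247.70

n = 12.
P10: r = 1.3; ranks 1–2 are 46, 61; interpolating gives 50.5.
P90: r = 11.7; ranks 11–12 are 294, 300; interpolating gives 298.2.
Difference: 298.2 − 50.5 = 247.7.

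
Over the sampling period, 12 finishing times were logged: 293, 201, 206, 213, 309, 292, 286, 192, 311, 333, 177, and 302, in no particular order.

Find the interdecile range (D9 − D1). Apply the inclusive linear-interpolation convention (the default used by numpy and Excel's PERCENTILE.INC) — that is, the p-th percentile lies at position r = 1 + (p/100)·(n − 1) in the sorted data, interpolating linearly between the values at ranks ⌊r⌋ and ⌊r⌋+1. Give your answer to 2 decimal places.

Sorted: 177, 192, 201, 206, 213, 286, 292, 293, 302, 309, 311, 333.
n = 12.
P10: r = 2.1; ranks 2–3 are 192, 201; interpolating gives 192.9.
P90: r = 10.9; ranks 10–11 are 309, 311; interpolating gives 310.8.
Difference: 310.8 − 192.9 = 117.9.

117.90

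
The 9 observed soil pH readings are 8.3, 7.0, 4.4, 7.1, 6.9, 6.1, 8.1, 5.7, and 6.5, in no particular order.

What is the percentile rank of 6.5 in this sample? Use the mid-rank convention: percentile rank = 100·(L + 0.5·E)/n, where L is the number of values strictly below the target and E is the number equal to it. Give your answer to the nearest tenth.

38.9

Sorted: 4.4, 5.7, 6.1, 6.5, 6.9, 7.0, 7.1, 8.1, 8.3.
Count below 6.5: L = 3; count equal: E = 1; n = 9.
Percentile rank = 100·(3 + 0.5·1)/9 = 100·3.5/9 = 38.89.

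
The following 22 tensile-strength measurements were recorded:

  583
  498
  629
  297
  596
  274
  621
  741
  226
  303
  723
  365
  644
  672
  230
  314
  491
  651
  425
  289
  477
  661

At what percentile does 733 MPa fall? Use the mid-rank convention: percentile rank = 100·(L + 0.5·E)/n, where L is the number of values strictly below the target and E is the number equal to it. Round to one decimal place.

95.5

Sorted: 226, 230, 274, 289, 297, 303, 314, 365, 425, 477, 491, 498, 583, 596, 621, 629, 644, 651, 661, 672, 723, 741.
Count below 733: L = 21; count equal: E = 0; n = 22.
Percentile rank = 100·(21 + 0.5·0)/22 = 100·21/22 = 95.45.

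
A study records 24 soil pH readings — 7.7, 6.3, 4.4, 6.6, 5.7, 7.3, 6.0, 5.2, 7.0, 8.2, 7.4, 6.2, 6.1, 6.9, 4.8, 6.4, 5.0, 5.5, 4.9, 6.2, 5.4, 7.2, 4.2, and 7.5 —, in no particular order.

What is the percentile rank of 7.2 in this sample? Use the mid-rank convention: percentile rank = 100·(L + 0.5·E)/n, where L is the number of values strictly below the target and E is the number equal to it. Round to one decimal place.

Sorted: 4.2, 4.4, 4.8, 4.9, 5.0, 5.2, 5.4, 5.5, 5.7, 6.0, 6.1, 6.2, 6.2, 6.3, 6.4, 6.6, 6.9, 7.0, 7.2, 7.3, 7.4, 7.5, 7.7, 8.2.
Count below 7.2: L = 18; count equal: E = 1; n = 24.
Percentile rank = 100·(18 + 0.5·1)/24 = 100·18.5/24 = 77.08.

77.1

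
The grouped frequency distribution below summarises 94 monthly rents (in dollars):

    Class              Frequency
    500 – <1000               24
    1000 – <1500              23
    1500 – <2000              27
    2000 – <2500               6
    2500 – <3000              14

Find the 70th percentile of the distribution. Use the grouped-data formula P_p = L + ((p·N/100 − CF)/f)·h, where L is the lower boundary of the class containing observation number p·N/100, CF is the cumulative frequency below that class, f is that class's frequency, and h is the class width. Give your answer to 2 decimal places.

N = 94; target position k = 70/100 · 94 = 65.8.
Cumulative frequencies: 24, 47, 74, 80, 94.
Observation 65.8 falls in the class 1500 – <2000.
L = 1500, CF = 47, f = 27, h = 500.
P70 = 1500 + ((65.8 − 47)/27)·500 = 1500 + 348.148 = 1848.15.

1848.15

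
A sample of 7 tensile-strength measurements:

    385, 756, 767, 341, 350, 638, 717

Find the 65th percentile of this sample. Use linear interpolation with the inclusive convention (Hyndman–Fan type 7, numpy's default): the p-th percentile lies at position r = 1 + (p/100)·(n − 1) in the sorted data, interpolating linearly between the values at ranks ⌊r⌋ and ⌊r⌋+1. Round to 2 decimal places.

709.10

Sorted: 341, 350, 385, 638, 717, 756, 767.
n = 7.
r = 1 + (65/100)·(7 − 1) = 1 + 3.9 = 4.9.
Rank 4 is 638 and rank 5 is 717.
Interpolate: 638 + 0.9·(717 − 638) = 638 + 0.9·79 = 709.1.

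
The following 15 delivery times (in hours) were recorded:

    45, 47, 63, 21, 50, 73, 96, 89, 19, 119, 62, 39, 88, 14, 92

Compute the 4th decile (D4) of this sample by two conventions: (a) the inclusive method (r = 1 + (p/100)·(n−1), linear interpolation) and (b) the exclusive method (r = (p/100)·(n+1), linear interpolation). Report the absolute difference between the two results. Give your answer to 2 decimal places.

0.60

Sorted: 14, 19, 21, 39, 45, 47, 50, 62, 63, 73, 88, 89, 92, 96, 119.
n = 15.
(a) r = 6.6; between ranks 6 (47) and 7 (50): 48.8.
(b) r = 6.4; between ranks 6 (47) and 7 (50): 48.2.
|48.8 − 48.2| = 0.6.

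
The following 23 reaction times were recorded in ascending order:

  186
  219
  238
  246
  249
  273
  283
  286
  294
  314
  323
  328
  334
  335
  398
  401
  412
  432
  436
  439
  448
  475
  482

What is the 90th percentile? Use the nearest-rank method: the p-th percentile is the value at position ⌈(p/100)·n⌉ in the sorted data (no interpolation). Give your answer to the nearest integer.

n = 23.
Position = ⌈90/100 · 23⌉ = ⌈20.7⌉ = 21.
The value at rank 21 is 448.

448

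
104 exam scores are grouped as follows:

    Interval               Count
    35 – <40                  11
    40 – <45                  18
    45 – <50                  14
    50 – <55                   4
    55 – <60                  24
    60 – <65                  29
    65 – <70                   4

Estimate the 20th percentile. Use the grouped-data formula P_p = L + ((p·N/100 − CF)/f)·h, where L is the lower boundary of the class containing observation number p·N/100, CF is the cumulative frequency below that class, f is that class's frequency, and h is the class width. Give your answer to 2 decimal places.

N = 104; target position k = 20/100 · 104 = 20.8.
Cumulative frequencies: 11, 29, 43, 47, 71, 100, 104.
Observation 20.8 falls in the class 40 – <45.
L = 40, CF = 11, f = 18, h = 5.
P20 = 40 + ((20.8 − 11)/18)·5 = 40 + 2.72222 = 42.7222.

42.72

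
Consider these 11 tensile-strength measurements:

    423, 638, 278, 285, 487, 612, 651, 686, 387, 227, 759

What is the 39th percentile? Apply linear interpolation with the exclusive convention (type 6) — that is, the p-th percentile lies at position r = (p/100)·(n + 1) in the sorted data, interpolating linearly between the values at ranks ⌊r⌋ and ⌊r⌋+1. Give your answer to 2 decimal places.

Sorted: 227, 278, 285, 387, 423, 487, 612, 638, 651, 686, 759.
n = 11.
r = (39/100)·(11 + 1) = 4.68.
Rank 4 is 387 and rank 5 is 423.
Interpolate: 387 + 0.68·(423 − 387) = 387 + 0.68·36 = 411.48.

411.48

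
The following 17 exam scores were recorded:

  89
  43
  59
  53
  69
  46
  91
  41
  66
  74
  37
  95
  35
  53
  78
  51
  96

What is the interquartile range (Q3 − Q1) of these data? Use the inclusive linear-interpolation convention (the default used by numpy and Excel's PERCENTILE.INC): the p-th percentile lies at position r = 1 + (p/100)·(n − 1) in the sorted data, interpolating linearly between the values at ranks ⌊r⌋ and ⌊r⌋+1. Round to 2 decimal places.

32.00

Sorted: 35, 37, 41, 43, 46, 51, 53, 53, 59, 66, 69, 74, 78, 89, 91, 95, 96.
n = 17.
P25: r = 5 (integer) → 46.
P75: r = 13 (integer) → 78.
Difference: 78 − 46 = 32.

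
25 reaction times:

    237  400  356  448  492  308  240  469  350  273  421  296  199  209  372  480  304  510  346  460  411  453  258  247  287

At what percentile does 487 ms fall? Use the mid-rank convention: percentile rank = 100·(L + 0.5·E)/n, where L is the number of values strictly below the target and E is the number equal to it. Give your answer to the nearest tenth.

92.0

Sorted: 199, 209, 237, 240, 247, 258, 273, 287, 296, 304, 308, 346, 350, 356, 372, 400, 411, 421, 448, 453, 460, 469, 480, 492, 510.
Count below 487: L = 23; count equal: E = 0; n = 25.
Percentile rank = 100·(23 + 0.5·0)/25 = 100·23/25 = 92.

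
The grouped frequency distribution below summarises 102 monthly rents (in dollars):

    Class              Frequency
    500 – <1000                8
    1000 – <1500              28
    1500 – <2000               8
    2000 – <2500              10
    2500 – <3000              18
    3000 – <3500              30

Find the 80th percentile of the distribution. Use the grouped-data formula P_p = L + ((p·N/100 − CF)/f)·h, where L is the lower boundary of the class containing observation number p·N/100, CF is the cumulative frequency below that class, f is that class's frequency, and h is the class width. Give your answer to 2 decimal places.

N = 102; target position k = 80/100 · 102 = 81.6.
Cumulative frequencies: 8, 36, 44, 54, 72, 102.
Observation 81.6 falls in the class 3000 – <3500.
L = 3000, CF = 72, f = 30, h = 500.
P80 = 3000 + ((81.6 − 72)/30)·500 = 3000 + 160 = 3160.

3160.00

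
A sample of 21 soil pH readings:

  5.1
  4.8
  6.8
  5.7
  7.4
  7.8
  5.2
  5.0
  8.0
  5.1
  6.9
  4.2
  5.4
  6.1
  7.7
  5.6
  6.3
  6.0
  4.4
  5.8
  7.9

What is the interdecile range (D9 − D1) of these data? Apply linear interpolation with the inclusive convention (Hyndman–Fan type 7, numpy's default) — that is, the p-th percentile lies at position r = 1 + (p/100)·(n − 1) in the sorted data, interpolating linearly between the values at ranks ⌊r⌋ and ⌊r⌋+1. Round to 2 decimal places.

3.00

Sorted: 4.2, 4.4, 4.8, 5.0, 5.1, 5.1, 5.2, 5.4, 5.6, 5.7, 5.8, 6.0, 6.1, 6.3, 6.8, 6.9, 7.4, 7.7, 7.8, 7.9, 8.0.
n = 21.
P10: r = 3 (integer) → 4.8.
P90: r = 19 (integer) → 7.8.
Difference: 7.8 − 4.8 = 3.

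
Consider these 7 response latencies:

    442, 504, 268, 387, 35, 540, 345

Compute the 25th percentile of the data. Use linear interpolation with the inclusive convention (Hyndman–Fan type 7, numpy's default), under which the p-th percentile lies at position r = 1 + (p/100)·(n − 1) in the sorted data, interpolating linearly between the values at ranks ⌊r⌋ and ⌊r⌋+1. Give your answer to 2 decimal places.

306.50

Sorted: 35, 268, 345, 387, 442, 504, 540.
n = 7.
r = 1 + (25/100)·(7 − 1) = 1 + 1.5 = 2.5.
Rank 2 is 268 and rank 3 is 345.
Interpolate: 268 + 0.5·(345 − 268) = 268 + 0.5·77 = 306.5.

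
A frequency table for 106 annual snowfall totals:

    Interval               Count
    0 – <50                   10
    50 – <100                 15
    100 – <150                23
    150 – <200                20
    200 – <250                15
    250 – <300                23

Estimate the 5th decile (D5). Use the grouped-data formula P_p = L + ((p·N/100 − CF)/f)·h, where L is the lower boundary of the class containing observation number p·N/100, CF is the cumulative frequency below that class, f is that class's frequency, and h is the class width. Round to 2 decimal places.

162.50

N = 106; target position k = 50/100 · 106 = 53.
Cumulative frequencies: 10, 25, 48, 68, 83, 106.
Observation 53 falls in the class 150 – <200.
L = 150, CF = 48, f = 20, h = 50.
P50 = 150 + ((53 − 48)/20)·50 = 150 + 12.5 = 162.5.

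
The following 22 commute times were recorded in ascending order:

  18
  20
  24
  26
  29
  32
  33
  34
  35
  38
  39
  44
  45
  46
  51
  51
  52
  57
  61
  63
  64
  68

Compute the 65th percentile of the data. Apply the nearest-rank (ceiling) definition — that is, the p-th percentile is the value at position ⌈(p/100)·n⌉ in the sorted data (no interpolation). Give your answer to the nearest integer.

n = 22.
Position = ⌈65/100 · 22⌉ = ⌈14.3⌉ = 15.
The value at rank 15 is 51.

51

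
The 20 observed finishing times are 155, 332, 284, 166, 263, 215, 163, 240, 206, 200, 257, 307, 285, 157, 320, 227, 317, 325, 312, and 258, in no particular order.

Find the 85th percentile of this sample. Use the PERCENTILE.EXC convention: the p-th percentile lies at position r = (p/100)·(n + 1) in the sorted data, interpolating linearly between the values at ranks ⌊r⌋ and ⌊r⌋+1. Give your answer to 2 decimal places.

319.55

Sorted: 155, 157, 163, 166, 200, 206, 215, 227, 240, 257, 258, 263, 284, 285, 307, 312, 317, 320, 325, 332.
n = 20.
r = (85/100)·(20 + 1) = 17.85.
Rank 17 is 317 and rank 18 is 320.
Interpolate: 317 + 0.85·(320 − 317) = 317 + 0.85·3 = 319.55.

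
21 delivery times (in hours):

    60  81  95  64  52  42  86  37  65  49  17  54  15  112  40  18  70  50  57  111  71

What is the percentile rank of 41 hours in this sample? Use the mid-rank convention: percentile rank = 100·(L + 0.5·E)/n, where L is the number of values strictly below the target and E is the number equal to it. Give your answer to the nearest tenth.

23.8

Sorted: 15, 17, 18, 37, 40, 42, 49, 50, 52, 54, 57, 60, 64, 65, 70, 71, 81, 86, 95, 111, 112.
Count below 41: L = 5; count equal: E = 0; n = 21.
Percentile rank = 100·(5 + 0.5·0)/21 = 100·5/21 = 23.81.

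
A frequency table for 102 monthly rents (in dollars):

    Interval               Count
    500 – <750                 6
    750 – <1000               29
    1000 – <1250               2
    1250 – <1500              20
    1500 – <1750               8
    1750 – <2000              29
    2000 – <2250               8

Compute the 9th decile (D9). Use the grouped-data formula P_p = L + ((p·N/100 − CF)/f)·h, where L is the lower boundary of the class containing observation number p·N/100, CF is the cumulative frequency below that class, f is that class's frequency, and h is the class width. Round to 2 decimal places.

1981.03

N = 102; target position k = 90/100 · 102 = 91.8.
Cumulative frequencies: 6, 35, 37, 57, 65, 94, 102.
Observation 91.8 falls in the class 1750 – <2000.
L = 1750, CF = 65, f = 29, h = 250.
P90 = 1750 + ((91.8 − 65)/29)·250 = 1750 + 231.034 = 1981.03.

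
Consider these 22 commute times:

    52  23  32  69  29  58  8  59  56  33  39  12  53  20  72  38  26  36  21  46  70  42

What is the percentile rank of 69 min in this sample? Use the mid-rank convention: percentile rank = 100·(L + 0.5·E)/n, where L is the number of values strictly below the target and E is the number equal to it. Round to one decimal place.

88.6

Sorted: 8, 12, 20, 21, 23, 26, 29, 32, 33, 36, 38, 39, 42, 46, 52, 53, 56, 58, 59, 69, 70, 72.
Count below 69: L = 19; count equal: E = 1; n = 22.
Percentile rank = 100·(19 + 0.5·1)/22 = 100·19.5/22 = 88.64.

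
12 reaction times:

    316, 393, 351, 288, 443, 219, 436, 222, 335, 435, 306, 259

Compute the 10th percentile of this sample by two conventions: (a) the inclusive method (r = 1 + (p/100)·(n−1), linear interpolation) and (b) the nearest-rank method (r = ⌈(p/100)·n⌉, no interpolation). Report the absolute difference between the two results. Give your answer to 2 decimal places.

Sorted: 219, 222, 259, 288, 306, 316, 335, 351, 393, 435, 436, 443.
n = 12.
(a) r = 2.1; between ranks 2 (222) and 3 (259): 225.7.
(b) the nearest-rank method: rank 2 → 222.
|225.7 − 222| = 3.7.

3.70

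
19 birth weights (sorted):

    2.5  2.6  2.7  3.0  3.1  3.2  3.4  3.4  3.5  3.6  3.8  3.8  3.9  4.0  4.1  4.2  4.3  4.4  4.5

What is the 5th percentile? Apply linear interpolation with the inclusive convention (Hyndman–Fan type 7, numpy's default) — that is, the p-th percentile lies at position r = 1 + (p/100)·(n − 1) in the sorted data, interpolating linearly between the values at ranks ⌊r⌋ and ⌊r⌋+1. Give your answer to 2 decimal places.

n = 19.
r = 1 + (5/100)·(19 − 1) = 1 + 0.9 = 1.9.
Rank 1 is 2.5 and rank 2 is 2.6.
Interpolate: 2.5 + 0.9·(2.6 − 2.5) = 2.5 + 0.9·0.1 = 2.59.

2.59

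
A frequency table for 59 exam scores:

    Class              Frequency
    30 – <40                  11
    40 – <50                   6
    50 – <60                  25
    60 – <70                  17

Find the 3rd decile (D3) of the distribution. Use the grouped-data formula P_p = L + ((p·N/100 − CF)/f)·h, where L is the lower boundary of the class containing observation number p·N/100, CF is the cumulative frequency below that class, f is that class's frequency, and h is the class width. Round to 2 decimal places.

N = 59; target position k = 30/100 · 59 = 17.7.
Cumulative frequencies: 11, 17, 42, 59.
Observation 17.7 falls in the class 50 – <60.
L = 50, CF = 17, f = 25, h = 10.
P30 = 50 + ((17.7 − 17)/25)·10 = 50 + 0.28 = 50.28.

50.28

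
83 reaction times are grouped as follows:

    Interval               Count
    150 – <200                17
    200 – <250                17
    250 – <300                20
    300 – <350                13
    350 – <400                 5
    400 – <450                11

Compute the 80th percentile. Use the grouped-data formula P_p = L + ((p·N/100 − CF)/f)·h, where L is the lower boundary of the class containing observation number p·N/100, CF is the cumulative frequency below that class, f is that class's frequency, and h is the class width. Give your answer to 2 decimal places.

347.69

N = 83; target position k = 80/100 · 83 = 66.4.
Cumulative frequencies: 17, 34, 54, 67, 72, 83.
Observation 66.4 falls in the class 300 – <350.
L = 300, CF = 54, f = 13, h = 50.
P80 = 300 + ((66.4 − 54)/13)·50 = 300 + 47.6923 = 347.692.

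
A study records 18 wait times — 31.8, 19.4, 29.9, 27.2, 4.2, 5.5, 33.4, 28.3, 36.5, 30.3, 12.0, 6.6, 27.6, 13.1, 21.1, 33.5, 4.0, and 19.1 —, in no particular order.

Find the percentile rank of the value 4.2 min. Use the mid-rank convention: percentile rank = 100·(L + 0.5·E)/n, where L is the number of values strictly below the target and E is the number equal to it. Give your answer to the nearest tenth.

Sorted: 4.0, 4.2, 5.5, 6.6, 12.0, 13.1, 19.1, 19.4, 21.1, 27.2, 27.6, 28.3, 29.9, 30.3, 31.8, 33.4, 33.5, 36.5.
Count below 4.2: L = 1; count equal: E = 1; n = 18.
Percentile rank = 100·(1 + 0.5·1)/18 = 100·1.5/18 = 8.333.

8.3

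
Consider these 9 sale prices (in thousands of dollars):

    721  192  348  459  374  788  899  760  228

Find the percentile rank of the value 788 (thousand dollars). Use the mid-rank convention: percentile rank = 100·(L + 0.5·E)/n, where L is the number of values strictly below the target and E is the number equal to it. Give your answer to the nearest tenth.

Sorted: 192, 228, 348, 374, 459, 721, 760, 788, 899.
Count below 788: L = 7; count equal: E = 1; n = 9.
Percentile rank = 100·(7 + 0.5·1)/9 = 100·7.5/9 = 83.33.

83.3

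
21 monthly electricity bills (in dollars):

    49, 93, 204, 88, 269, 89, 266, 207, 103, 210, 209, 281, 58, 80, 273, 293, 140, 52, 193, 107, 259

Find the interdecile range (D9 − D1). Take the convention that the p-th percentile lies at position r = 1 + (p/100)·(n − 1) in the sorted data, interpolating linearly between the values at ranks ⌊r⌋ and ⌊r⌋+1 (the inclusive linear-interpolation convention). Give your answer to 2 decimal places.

Sorted: 49, 52, 58, 80, 88, 89, 93, 103, 107, 140, 193, 204, 207, 209, 210, 259, 266, 269, 273, 281, 293.
n = 21.
P10: r = 3 (integer) → 58.
P90: r = 19 (integer) → 273.
Difference: 273 − 58 = 215.

215.00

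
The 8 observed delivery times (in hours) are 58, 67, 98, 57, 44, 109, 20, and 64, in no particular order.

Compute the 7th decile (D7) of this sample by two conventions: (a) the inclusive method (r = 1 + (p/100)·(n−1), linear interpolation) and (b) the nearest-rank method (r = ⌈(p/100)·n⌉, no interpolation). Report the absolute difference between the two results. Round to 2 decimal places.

0.30

Sorted: 20, 44, 57, 58, 64, 67, 98, 109.
n = 8.
(a) r = 5.9; between ranks 5 (64) and 6 (67): 66.7.
(b) the nearest-rank method: rank 6 → 67.
|66.7 − 67| = 0.3.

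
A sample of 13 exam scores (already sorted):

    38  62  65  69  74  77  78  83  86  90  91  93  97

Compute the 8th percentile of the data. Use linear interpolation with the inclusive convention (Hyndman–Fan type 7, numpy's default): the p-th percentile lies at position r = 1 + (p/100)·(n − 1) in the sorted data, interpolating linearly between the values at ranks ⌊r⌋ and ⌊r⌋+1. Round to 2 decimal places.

n = 13.
r = 1 + (8/100)·(13 − 1) = 1 + 0.96 = 1.96.
Rank 1 is 38 and rank 2 is 62.
Interpolate: 38 + 0.96·(62 − 38) = 38 + 0.96·24 = 61.04.

61.04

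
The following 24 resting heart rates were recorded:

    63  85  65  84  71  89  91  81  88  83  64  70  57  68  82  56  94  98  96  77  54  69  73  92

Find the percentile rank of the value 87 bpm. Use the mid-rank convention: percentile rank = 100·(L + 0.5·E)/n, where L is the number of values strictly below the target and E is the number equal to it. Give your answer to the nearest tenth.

Sorted: 54, 56, 57, 63, 64, 65, 68, 69, 70, 71, 73, 77, 81, 82, 83, 84, 85, 88, 89, 91, 92, 94, 96, 98.
Count below 87: L = 17; count equal: E = 0; n = 24.
Percentile rank = 100·(17 + 0.5·0)/24 = 100·17/24 = 70.83.

70.8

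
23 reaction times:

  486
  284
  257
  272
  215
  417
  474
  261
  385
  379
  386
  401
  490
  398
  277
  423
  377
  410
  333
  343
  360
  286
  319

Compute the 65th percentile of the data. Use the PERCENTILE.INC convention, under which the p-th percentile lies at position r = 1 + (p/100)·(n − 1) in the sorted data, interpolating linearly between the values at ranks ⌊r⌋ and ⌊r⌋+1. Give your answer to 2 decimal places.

389.60

Sorted: 215, 257, 261, 272, 277, 284, 286, 319, 333, 343, 360, 377, 379, 385, 386, 398, 401, 410, 417, 423, 474, 486, 490.
n = 23.
r = 1 + (65/100)·(23 − 1) = 1 + 14.3 = 15.3.
Rank 15 is 386 and rank 16 is 398.
Interpolate: 386 + 0.3·(398 − 386) = 386 + 0.3·12 = 389.6.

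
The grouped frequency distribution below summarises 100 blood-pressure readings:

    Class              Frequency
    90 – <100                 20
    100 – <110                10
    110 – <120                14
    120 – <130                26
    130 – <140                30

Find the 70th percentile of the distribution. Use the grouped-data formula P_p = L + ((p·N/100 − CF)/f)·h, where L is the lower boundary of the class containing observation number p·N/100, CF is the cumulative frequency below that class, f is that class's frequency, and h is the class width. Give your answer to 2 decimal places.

N = 100; target position k = 70/100 · 100 = 70.
Cumulative frequencies: 20, 30, 44, 70, 100.
Observation 70 falls in the class 120 – <130.
L = 120, CF = 44, f = 26, h = 10.
P70 = 120 + ((70 − 44)/26)·10 = 120 + 10 = 130.

130.00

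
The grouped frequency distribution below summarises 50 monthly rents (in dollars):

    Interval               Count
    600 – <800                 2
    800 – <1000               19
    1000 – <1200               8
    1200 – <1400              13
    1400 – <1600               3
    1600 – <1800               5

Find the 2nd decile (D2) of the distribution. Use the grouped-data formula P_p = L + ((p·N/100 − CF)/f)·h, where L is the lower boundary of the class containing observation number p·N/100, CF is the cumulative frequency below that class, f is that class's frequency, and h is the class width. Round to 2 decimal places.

884.21

N = 50; target position k = 20/100 · 50 = 10.
Cumulative frequencies: 2, 21, 29, 42, 45, 50.
Observation 10 falls in the class 800 – <1000.
L = 800, CF = 2, f = 19, h = 200.
P20 = 800 + ((10 − 2)/19)·200 = 800 + 84.2105 = 884.211.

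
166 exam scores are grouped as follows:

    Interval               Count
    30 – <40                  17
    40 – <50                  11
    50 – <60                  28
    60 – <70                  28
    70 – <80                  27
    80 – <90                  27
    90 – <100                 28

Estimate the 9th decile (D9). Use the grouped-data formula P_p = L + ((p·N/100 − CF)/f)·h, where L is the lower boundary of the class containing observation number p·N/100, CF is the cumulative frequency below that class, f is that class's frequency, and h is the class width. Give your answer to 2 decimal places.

N = 166; target position k = 90/100 · 166 = 149.4.
Cumulative frequencies: 17, 28, 56, 84, 111, 138, 166.
Observation 149.4 falls in the class 90 – <100.
L = 90, CF = 138, f = 28, h = 10.
P90 = 90 + ((149.4 − 138)/28)·10 = 90 + 4.07143 = 94.0714.

94.07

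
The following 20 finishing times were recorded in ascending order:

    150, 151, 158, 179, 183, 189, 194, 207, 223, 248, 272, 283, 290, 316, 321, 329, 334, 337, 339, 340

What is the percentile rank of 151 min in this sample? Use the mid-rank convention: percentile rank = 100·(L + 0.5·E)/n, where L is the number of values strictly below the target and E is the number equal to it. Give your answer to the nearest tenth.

Count below 151: L = 1; count equal: E = 1; n = 20.
Percentile rank = 100·(1 + 0.5·1)/20 = 100·1.5/20 = 7.5.

7.5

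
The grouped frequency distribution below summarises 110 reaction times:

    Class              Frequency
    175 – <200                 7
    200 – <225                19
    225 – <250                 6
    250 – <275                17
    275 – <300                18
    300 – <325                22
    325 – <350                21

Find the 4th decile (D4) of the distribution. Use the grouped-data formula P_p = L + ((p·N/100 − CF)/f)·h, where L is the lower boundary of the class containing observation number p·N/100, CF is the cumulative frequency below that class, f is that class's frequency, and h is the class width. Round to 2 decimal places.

N = 110; target position k = 40/100 · 110 = 44.
Cumulative frequencies: 7, 26, 32, 49, 67, 89, 110.
Observation 44 falls in the class 250 – <275.
L = 250, CF = 32, f = 17, h = 25.
P40 = 250 + ((44 − 32)/17)·25 = 250 + 17.6471 = 267.647.

267.65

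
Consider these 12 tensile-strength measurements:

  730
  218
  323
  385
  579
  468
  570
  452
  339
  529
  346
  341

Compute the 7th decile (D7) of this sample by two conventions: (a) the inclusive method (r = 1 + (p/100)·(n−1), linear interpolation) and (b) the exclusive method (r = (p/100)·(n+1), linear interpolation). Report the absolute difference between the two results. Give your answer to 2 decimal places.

22.40

Sorted: 218, 323, 339, 341, 346, 385, 452, 468, 529, 570, 579, 730.
n = 12.
(a) r = 8.7; between ranks 8 (468) and 9 (529): 510.7.
(b) r = 9.1; between ranks 9 (529) and 10 (570): 533.1.
|510.7 − 533.1| = 22.4.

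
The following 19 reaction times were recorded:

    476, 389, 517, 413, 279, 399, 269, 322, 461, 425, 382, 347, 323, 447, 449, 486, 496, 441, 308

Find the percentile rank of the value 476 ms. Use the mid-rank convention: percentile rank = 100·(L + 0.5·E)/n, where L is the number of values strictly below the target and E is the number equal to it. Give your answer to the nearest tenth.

Sorted: 269, 279, 308, 322, 323, 347, 382, 389, 399, 413, 425, 441, 447, 449, 461, 476, 486, 496, 517.
Count below 476: L = 15; count equal: E = 1; n = 19.
Percentile rank = 100·(15 + 0.5·1)/19 = 100·15.5/19 = 81.58.

81.6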